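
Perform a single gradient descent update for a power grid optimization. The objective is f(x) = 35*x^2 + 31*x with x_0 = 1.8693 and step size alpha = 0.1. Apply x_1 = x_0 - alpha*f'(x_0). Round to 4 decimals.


We compute the gradient at x_0 and apply the update.
f'(x) = 70*x + 31
f'(1.8693) = 70*1.8693 + 31 = 161.851
x_1 = 1.8693 - 0.1*161.851 = -14.3158


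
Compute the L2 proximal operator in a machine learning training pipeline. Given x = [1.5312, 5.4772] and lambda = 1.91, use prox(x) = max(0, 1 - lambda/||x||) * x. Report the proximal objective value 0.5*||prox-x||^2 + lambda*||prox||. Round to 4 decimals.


Step 1: Compute ||x||.
||x|| = 5.6872
Step 2: Compute scaling factor.
scale = max(0, 1 - 1.91/5.6872) = 0.6642
Step 3: prox(x) = [1.017, 3.6377]
||prox(x)|| = 3.7772
Step 4: Proximal objective.
0.5*||prox-x||^2 = 1.8241
lambda*||prox|| = 7.2145
Total = 9.0385


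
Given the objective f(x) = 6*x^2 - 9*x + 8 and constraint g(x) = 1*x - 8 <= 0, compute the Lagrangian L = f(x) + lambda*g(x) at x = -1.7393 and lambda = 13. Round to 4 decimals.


Step 1: Evaluate f(x).
f(-1.7393) = 6*(-1.7393)^2 - 9*(-1.7393) + 8 = 41.8047
Step 2: Evaluate g(x).
g(-1.7393) = 1*-1.7393 - 8 = -9.7393
Step 3: Compute Lagrangian.
L = 41.8047 + 13*-9.7393 = -84.8062


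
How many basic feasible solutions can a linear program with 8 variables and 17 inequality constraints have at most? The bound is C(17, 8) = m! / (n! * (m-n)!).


Each vertex corresponds to some choice of n active constraints out of m, so the number of vertices is at most C(m, n) = m! / (n!(m-n)!).
m = 17, n = 8
Numerator: 17 * 16 * 15 * 14 * 13 * 12 * 11 * 10
Denominator: 8! = 40320
C(17, 8) = 24310


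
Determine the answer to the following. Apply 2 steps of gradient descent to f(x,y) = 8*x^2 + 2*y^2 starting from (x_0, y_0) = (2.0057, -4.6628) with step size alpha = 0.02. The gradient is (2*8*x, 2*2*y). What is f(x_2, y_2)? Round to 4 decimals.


Gradient descent on f(x,y) = 8*x^2 + 2*y^2.
Starting point: (2.0057, -4.6628), alpha = 0.02
Step 1: grad_x = 2*8*2.0057 = 32.0912, grad_y = 2*2*-4.6628 = -18.6512
  x_1 = 2.0057 - 0.02*32.0912 = 1.3639
  y_1 = -4.6628 - 0.02*-18.6512 = -4.2898
Step 2: grad_x = 2*8*1.3639 = 21.822, grad_y = 2*2*-4.2898 = -17.1591
  x_2 = 1.3639 - 0.02*21.822 = 0.9274
  y_2 = -4.2898 - 0.02*-17.1591 = -3.9466
f(0.9274, -3.9466) = 8*0.9274^2 + 2*(-3.9466)^2 = 38.0323


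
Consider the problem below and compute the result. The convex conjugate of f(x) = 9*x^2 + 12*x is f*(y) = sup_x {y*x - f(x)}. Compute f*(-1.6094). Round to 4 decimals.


f*(y) = sup_x {y*x - a*x^2 - b*x} = sup_x {(y-b)*x - a*x^2}
FOC: (y - b) - 2a*x = 0 => x* = (y - b)/(2a)
x* = (-1.6094 - 12)/(2*9) = -0.7561
f*(-1.6094) = (y-b)^2/(4a) = (-1.6094 - 12)^2/(4*9)
= 185.2158/36 = 5.1449


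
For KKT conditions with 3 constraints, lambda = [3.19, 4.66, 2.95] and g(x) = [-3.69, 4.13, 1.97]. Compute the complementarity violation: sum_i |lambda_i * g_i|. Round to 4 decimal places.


KKT complementary slackness check:
lambda_1 * g_1 = 3.19 * -3.69 = -11.7711
lambda_2 * g_2 = 4.66 * 4.13 = 19.2458
lambda_3 * g_3 = 2.95 * 1.97 = 5.8115
Total violation = 11.7711 + 19.2458 + 5.8115 = 36.8284


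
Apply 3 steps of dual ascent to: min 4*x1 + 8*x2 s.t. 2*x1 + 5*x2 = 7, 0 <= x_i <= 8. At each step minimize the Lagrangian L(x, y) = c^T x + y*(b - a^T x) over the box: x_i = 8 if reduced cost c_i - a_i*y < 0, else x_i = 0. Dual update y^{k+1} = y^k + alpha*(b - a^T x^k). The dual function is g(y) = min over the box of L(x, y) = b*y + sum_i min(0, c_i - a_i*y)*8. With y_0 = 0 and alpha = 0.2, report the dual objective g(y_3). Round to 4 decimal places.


Dual ascent for LP: min 4*x1 + 8*x2, 2*x1 + 5*x2 = 7, 0 <= x_i <= 8
Step 1: y^k = 0.0, reduced costs: (4.0, 8.0)
  x^k = (0.0, 0.0), subgradient = b - a^T x = 7.0
  y^{k+1} = 0.0 + 0.2*7.0 = 1.4
Step 2: y^k = 1.4, reduced costs: (1.2, 1.0)
  x^k = (0.0, 0.0), subgradient = b - a^T x = 7.0
  y^{k+1} = 1.4 + 0.2*7.0 = 2.8
Step 3: y^k = 2.8, reduced costs: (-1.6, -6.0)
  x^k = (8.0, 8.0), subgradient = b - a^T x = -49.0
  y^{k+1} = 2.8 + 0.2*-49.0 = -7.0
Dual objective at y_3 = -7.0: reduced costs (18.0, 43.0), box minimizer x = (0.0, 0.0)
g(y_3) = b*y + (c1 - a1*y)*x1 + (c2 - a2*y)*x2 = 7*(-7.0) + 18.0*0.0 + 43.0*0.0 = -49.0 + 0.0 + 0.0 = -49.0


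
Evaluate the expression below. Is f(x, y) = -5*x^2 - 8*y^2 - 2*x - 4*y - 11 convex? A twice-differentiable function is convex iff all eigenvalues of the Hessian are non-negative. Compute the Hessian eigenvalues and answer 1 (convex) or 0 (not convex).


The Hessian of f(x,y) = -5*x^2 - 8*y^2 - 2*x - 4*y - 11 is:
H = [[-10, 0], [0, -16]]
Trace = -10 - 16 = -26
Determinant = -10*-16 - (0)^2 = 160
Discriminant = (-26)^2 - 4*160 = 36.0
Eigenvalues: lambda_1 = -16.0, lambda_2 = -10.0
The function is not convex.

0


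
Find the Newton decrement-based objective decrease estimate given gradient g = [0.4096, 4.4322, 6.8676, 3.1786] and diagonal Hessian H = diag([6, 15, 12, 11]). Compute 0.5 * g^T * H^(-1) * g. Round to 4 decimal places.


Step 1: H is diagonal, so H^(-1) * g = [0.0683, 0.2955, 0.5723, 0.289].
Step 2: g^T H^(-1) g = sum_i g_i^2 / H_ii
  = (0.4096)^2/6 + (4.4322)^2/15 + (6.8676)^2/12 + (3.1786)^2/11
  = 0.028 + 1.3096 + 3.9303 + 0.9185 = 6.1864
Step 3: Objective decrease = 0.5 * g^T H^(-1) g = 3.0932


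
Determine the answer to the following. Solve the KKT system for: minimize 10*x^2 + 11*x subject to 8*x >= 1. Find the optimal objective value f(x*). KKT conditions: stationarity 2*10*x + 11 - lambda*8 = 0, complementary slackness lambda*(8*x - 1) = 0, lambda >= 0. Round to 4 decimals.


Step 1: Try lambda = 0 (constraint inactive).
x_unc = -11/(2*10) = -0.55
Check: 8*-0.55 = -4.4 < 1 -- violated!
Step 2: Constraint must be active: 8*x = 1
x* = 1/8 = 0.125
lambda = (2*10*0.125 + 11)/8 = 1.6875
Step 3: Compute optimal value.
f(x*) = 10*0.125^2 + 11*0.125 = 1.5313


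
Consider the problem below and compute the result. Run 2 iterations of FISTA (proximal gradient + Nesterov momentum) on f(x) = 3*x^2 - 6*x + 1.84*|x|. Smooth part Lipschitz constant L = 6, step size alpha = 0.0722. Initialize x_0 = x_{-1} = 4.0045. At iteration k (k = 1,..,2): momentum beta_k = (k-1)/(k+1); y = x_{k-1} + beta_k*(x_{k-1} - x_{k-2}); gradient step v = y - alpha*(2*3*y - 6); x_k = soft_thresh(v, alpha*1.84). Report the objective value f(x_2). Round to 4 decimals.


FISTA on f(x) = 3*x^2 - 6*x + 1.84*|x|
L = 6, alpha = 0.0722
Iteration 1: beta = 0.0, y = 4.0045 + 0.0*(4.0045 - 4.0045) = 4.0045
  grad(y) = 18.027, v = y - alpha*grad = 2.703
  prox(v) = soft_thresh(2.703, 0.1328) = 2.5701
Iteration 2: beta = 0.3333, y = 2.5701 + 0.3333*(2.5701 - 4.0045) = 2.092
  grad(y) = 6.5518, v = y - alpha*grad = 1.6189
  prox(v) = soft_thresh(1.6189, 0.1328) = 1.4861
f(x_2) = 3*1.4861^2 - 6*1.4861 + 1.84*|1.4861| = 0.4432


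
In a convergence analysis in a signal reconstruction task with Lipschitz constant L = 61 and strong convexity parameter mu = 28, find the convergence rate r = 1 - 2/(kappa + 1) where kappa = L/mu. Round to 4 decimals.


Step 1: Compute the condition number.
kappa = L/mu = 61/28 = 2.1786
Step 2: Compute the convergence rate.
r = 1 - 2/(kappa + 1) = 1 - 2*mu/(L + mu) = (L - mu)/(L + mu) = 33/89 = 0.3708


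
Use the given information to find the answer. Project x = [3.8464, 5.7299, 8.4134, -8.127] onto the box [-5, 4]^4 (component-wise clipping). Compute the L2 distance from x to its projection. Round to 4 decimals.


Project each component onto [-5, 4].
clip(3.8464) = 3.8464, clip(5.7299) = 4.0, clip(8.4134) = 4.0, clip(-8.127) = -5.0
Projection = [3.8464, 4.0, 4.0, -5.0]
Squared diffs: [0.0, 2.9926, 19.4781, 9.7781]
Distance = sqrt(32.2488) = 5.6788


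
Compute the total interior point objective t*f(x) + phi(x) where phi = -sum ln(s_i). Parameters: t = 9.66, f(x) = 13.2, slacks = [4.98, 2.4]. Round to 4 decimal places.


Step 1: Compute log-barrier.
ln values: [1.6054, 0.8755]
phi = -(1.6054 + 0.8755) = -2.4809
Step 2: Compute augmented objective.
t*f(x) = 9.66*13.2 = 127.512
Total = 127.512 - 2.4809 = 125.0311


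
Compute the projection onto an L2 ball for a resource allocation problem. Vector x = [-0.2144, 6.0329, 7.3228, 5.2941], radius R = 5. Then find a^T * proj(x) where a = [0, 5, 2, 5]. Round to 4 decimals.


Step 1: Compute ||x|| (intermediates to 6 decimals).
||x|| = sqrt((-0.2144)^2 + 6.0329^2 + 7.3228^2 + 5.2941^2) = 10.867049
Step 2: Project.
Since ||x|| > R, scale = R/||x|| = 5/10.867049 = 0.460107, proj(x) = scale * x
proj(x) = [-0.098647, 2.77578, 3.369272, 2.435852]
Step 3: Dot product.
a^T * proj(x) = 0*(-0.098647) + 5*2.77578 + 2*3.369272 + 5*2.435852 = 32.7967


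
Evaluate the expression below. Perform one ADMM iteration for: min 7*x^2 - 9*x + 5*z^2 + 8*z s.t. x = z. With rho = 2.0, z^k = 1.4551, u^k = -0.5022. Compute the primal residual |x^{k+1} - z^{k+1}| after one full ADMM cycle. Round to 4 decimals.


ADMM iteration with rho = 2.0, z^k = 1.4551, u^k = -0.5022
Step 1: x-update.
Minimize 7*x^2 - 9*x + (2.0/2)*(x - 1.4551 - 0.5022)^2
FOC: (2*7 + 2.0)*x = 9 + 2.0*(1.4551 + 0.5022)
x^{k+1} = 0.8072
Step 2: z-update.
Minimize 5*z^2 + 8*z + (2.0/2)*(0.8072 - z - 0.5022)^2
FOC: (2*5 + 2.0)*z = -8 + 2.0*(0.8072 - 0.5022)
z^{k+1} = -0.6158
Step 3: u-update.
u^{k+1} = -0.5022 + 0.8072 + 0.6158 = 0.9208
Step 4: Primal residual = |0.8072 + 0.6158| = 1.423


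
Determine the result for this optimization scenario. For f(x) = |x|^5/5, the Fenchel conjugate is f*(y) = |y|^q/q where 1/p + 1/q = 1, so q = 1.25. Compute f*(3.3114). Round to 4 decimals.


The conjugate exponent q satisfies 1/p + 1/q = 1.
p = 5, so q = 5/(5 - 1) = 1.25
|y|^q = 3.3114^1.25 = 4.467
f*(3.3114) = 4.467 / 1.25 = 3.5736


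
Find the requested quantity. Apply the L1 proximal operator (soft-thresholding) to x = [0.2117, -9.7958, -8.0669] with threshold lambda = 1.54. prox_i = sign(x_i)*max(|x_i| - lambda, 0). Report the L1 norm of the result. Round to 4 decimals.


Soft-thresholding with lambda = 1.54:
prox(0.2117) = sign(0.2117)*max(|0.2117| - 1.54, 0) = 0.0
prox(-9.7958) = sign(-9.7958)*max(|-9.7958| - 1.54, 0) = -8.2558
prox(-8.0669) = sign(-8.0669)*max(|-8.0669| - 1.54, 0) = -6.5269
prox(x) = [0.0, -8.2558, -6.5269]
||prox(x)||_1 = 0.0 + 8.2558 + 6.5269 = 14.7827


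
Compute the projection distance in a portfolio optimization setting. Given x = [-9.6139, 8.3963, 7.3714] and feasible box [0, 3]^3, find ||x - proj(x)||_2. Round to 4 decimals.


Project each component onto [0, 3].
clip(-9.6139) = 0.0, clip(8.3963) = 3.0, clip(7.3714) = 3.0
Projection = [0.0, 3.0, 3.0]
Squared diffs: [92.4271, 29.1201, 19.1091]
Distance = sqrt(140.6563) = 11.8599


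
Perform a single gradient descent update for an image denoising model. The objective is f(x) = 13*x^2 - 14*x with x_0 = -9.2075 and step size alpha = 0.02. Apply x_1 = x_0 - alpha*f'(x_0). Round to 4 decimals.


We compute the gradient at x_0 and apply the update.
f'(x) = 26*x - 14
f'(-9.2075) = 26*-9.2075 - 14 = -253.395
x_1 = -9.2075 - 0.02*-253.395 = -4.1396


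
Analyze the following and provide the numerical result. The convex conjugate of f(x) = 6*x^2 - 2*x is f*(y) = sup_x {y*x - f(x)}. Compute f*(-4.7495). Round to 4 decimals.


f*(y) = sup_x {y*x - a*x^2 - b*x} = sup_x {(y-b)*x - a*x^2}
FOC: (y - b) - 2a*x = 0 => x* = (y - b)/(2a)
x* = (-4.7495 + 2)/(2*6) = -0.2291
f*(-4.7495) = (y-b)^2/(4a) = (-4.7495 + 2)^2/(4*6)
= 7.5598/24 = 0.315


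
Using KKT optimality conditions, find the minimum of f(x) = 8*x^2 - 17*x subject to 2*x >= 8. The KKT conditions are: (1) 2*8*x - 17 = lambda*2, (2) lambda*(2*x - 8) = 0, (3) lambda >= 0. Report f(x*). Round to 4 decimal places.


Step 1: Try lambda = 0 (constraint inactive).
x_unc = 17/(2*8) = 1.0625
Check: 2*1.0625 = 2.125 < 8 -- violated!
Step 2: Constraint must be active: 2*x = 8
x* = 8/2 = 4.0
lambda = (2*8*4.0 - 17)/2 = 23.5
Step 3: Compute optimal value.
f(x*) = 8*4.0^2 - 17*4.0 = 60.0


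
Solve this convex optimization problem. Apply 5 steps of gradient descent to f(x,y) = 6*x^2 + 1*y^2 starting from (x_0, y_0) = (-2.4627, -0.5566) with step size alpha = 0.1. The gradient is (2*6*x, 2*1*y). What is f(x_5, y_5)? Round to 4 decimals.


Gradient descent on f(x,y) = 6*x^2 + 1*y^2.
Starting point: (-2.4627, -0.5566), alpha = 0.1
Step 1: grad_x = 2*6*-2.4627 = -29.5524, grad_y = 2*1*-0.5566 = -1.1132
  x_1 = -2.4627 - 0.1*-29.5524 = 0.4925
  y_1 = -0.5566 - 0.1*-1.1132 = -0.4453
Step 2: grad_x = 2*6*0.4925 = 5.9105, grad_y = 2*1*-0.4453 = -0.8906
  x_2 = 0.4925 - 0.1*5.9105 = -0.0985
  y_2 = -0.4453 - 0.1*-0.8906 = -0.3562
Step 3: grad_x = 2*6*-0.0985 = -1.1821, grad_y = 2*1*-0.3562 = -0.7124
  x_3 = -0.0985 - 0.1*-1.1821 = 0.0197
  y_3 = -0.3562 - 0.1*-0.7124 = -0.285
Step 4: grad_x = 2*6*0.0197 = 0.2364, grad_y = 2*1*-0.285 = -0.57
  x_4 = 0.0197 - 0.1*0.2364 = -0.0039
  y_4 = -0.285 - 0.1*-0.57 = -0.228
Step 5: grad_x = 2*6*-0.0039 = -0.0473, grad_y = 2*1*-0.228 = -0.456
  x_5 = -0.0039 - 0.1*-0.0473 = 0.0008
  y_5 = -0.228 - 0.1*-0.456 = -0.1824
f(0.0008, -0.1824) = 6*0.0008^2 + 1*(-0.1824)^2 = 0.0333


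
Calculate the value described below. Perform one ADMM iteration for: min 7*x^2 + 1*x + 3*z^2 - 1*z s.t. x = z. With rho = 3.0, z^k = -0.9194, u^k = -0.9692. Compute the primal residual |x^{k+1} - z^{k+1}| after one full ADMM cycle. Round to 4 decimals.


ADMM iteration with rho = 3.0, z^k = -0.9194, u^k = -0.9692
Step 1: x-update.
Minimize 7*x^2 + 1*x + (3.0/2)*(x + 0.9194 - 0.9692)^2
FOC: (2*7 + 3.0)*x = -1 + 3.0*(-0.9194 + 0.9692)
x^{k+1} = -0.05
Step 2: z-update.
Minimize 3*z^2 - 1*z + (3.0/2)*(-0.05 - z - 0.9692)^2
FOC: (2*3 + 3.0)*z = 1 + 3.0*(-0.05 - 0.9692)
z^{k+1} = -0.2286
Step 3: u-update.
u^{k+1} = -0.9692 - 0.05 + 0.2286 = -0.7906
Step 4: Primal residual = |-0.05 + 0.2286| = 0.1786


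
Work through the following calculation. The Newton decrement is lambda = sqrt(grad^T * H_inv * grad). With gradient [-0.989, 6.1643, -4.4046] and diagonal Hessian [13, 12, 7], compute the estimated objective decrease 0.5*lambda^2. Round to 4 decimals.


Step 1: H is diagonal, so H^(-1) * g = [-0.0761, 0.5137, -0.6292].
Step 2: g^T H^(-1) g = sum_i g_i^2 / H_ii
  = (-0.989)^2/13 + (6.1643)^2/12 + (-4.4046)^2/7
  = 0.0752 + 3.1665 + 2.7715 = 6.0133
Step 3: Objective decrease = 0.5 * g^T H^(-1) g = 3.0066


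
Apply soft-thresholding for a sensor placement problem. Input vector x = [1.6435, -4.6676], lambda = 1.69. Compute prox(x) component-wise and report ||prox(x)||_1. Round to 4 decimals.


Soft-thresholding with lambda = 1.69:
prox(1.6435) = sign(1.6435)*max(|1.6435| - 1.69, 0) = 0.0
prox(-4.6676) = sign(-4.6676)*max(|-4.6676| - 1.69, 0) = -2.9776
prox(x) = [0.0, -2.9776]
||prox(x)||_1 = 0.0 + 2.9776 = 2.9776


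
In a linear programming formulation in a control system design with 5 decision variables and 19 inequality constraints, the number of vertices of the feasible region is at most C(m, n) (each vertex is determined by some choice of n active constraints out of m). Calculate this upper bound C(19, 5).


Each vertex corresponds to some choice of n active constraints out of m, so the number of vertices is at most C(m, n) = m! / (n!(m-n)!).
m = 19, n = 5
Numerator: 19 * 18 * 17 * 16 * 15
Denominator: 5! = 120
C(19, 5) = 11628


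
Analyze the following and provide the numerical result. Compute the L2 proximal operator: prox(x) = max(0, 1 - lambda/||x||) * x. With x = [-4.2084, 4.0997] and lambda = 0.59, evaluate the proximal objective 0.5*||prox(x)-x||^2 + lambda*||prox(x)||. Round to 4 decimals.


Step 1: Compute ||x||.
||x|| = 5.8752
Step 2: Compute scaling factor.
scale = max(0, 1 - 0.59/5.8752) = 0.8996
Step 3: prox(x) = [-3.7858, 3.688]
||prox(x)|| = 5.2852
Step 4: Proximal objective.
0.5*||prox-x||^2 = 0.1741
lambda*||prox|| = 3.1183
Total = 3.2923


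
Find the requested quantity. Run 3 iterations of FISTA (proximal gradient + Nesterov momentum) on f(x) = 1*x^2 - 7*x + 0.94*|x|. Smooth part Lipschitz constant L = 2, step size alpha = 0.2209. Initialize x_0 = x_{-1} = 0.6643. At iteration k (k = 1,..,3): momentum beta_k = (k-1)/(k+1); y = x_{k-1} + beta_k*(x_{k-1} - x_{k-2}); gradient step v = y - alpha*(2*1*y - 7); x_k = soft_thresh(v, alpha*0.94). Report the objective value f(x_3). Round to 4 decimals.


FISTA on f(x) = 1*x^2 - 7*x + 0.94*|x|
L = 2, alpha = 0.2209
Iteration 1: beta = 0.0, y = 0.6643 + 0.0*(0.6643 - 0.6643) = 0.6643
  grad(y) = -5.6714, v = y - alpha*grad = 1.9171
  prox(v) = soft_thresh(1.9171, 0.2076) = 1.7095
Iteration 2: beta = 0.3333, y = 1.7095 + 0.3333*(1.7095 - 0.6643) = 2.0579
  grad(y) = -2.8843, v = y - alpha*grad = 2.695
  prox(v) = soft_thresh(2.695, 0.2076) = 2.4873
Iteration 3: beta = 0.5, y = 2.4873 + 0.5*(2.4873 - 1.7095) = 2.8763
  grad(y) = -1.2474, v = y - alpha*grad = 3.1518
  prox(v) = soft_thresh(3.1518, 0.2076) = 2.9442
f(x_3) = 1*2.9442^2 - 7*2.9442 + 0.94*|2.9442| = -9.1735


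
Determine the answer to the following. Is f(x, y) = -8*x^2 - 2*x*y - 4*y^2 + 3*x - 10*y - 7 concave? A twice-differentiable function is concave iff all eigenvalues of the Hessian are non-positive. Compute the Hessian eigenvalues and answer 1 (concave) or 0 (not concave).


The Hessian of f(x,y) = -8*x^2 - 2*x*y - 4*y^2 + 3*x - 10*y - 7 is:
H = [[-16, -2], [-2, -8]]
Trace = -16 - 8 = -24
Determinant = -16*-8 - (-2)^2 = 124
Discriminant = (-24)^2 - 4*124 = 80.0
Eigenvalues: lambda_1 = -16.4721, lambda_2 = -7.5279
The function is concave.

1


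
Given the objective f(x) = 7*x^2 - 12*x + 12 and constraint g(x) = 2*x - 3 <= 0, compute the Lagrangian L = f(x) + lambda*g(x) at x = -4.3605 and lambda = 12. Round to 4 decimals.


Step 1: Evaluate f(x).
f(-4.3605) = 7*(-4.3605)^2 - 12*(-4.3605) + 12 = 197.4237
Step 2: Evaluate g(x).
g(-4.3605) = 2*-4.3605 - 3 = -11.721
Step 3: Compute Lagrangian.
L = 197.4237 + 12*-11.721 = 56.7717


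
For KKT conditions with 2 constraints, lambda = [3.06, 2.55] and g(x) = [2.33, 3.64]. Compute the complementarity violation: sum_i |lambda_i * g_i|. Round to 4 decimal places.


KKT complementary slackness check:
lambda_1 * g_1 = 3.06 * 2.33 = 7.1298
lambda_2 * g_2 = 2.55 * 3.64 = 9.282
Total violation = 7.1298 + 9.282 = 16.4118


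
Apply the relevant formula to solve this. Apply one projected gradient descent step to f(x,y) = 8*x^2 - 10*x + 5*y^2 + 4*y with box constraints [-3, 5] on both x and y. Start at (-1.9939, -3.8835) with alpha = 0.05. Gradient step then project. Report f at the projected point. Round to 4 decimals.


Step 1: Compute gradient at (-1.9939, -3.8835).
grad_x = 2*8*-1.9939 - 10 = -41.9024
grad_y = 2*5*-3.8835 + 4 = -34.835
Step 2: Gradient step.
x_raw = -1.9939 - 0.05*-41.9024 = 0.1012
y_raw = -3.8835 - 0.05*-34.835 = -2.1418
Step 3: Project onto [-3, 5].
x_proj = clip(0.1012) = 0.1012
y_proj = clip(-2.1418) = -2.1418
Step 4: Evaluate f.
f(0.1012, -2.1418) = 13.4382


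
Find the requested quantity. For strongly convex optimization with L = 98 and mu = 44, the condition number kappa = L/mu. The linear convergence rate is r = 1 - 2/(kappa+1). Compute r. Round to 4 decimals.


Step 1: Compute the condition number.
kappa = L/mu = 98/44 = 2.2273
Step 2: Compute the convergence rate.
r = 1 - 2/(kappa + 1) = 1 - 2*mu/(L + mu) = (L - mu)/(L + mu) = 54/142 = 0.3803


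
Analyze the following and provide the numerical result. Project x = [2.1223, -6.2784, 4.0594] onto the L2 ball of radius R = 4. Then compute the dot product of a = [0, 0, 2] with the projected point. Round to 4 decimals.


Step 1: Compute ||x|| (intermediates to 6 decimals).
||x|| = sqrt(2.1223^2 + (-6.2784)^2 + 4.0594^2) = 7.77182
Step 2: Project.
Since ||x|| > R, scale = R/||x|| = 4/7.77182 = 0.51468, proj(x) = scale * x
proj(x) = [1.092305, -3.231367, 2.089292]
Step 3: Dot product.
a^T * proj(x) = 0*1.092305 + 0*(-3.231367) + 2*2.089292 = 4.1786


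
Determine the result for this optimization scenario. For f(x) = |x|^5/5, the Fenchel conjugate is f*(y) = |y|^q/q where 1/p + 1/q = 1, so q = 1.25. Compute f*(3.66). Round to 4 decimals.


The conjugate exponent q satisfies 1/p + 1/q = 1.
p = 5, so q = 5/(5 - 1) = 1.25
|y|^q = 3.66^1.25 = 5.0623
f*(3.66) = 5.0623 / 1.25 = 4.0499


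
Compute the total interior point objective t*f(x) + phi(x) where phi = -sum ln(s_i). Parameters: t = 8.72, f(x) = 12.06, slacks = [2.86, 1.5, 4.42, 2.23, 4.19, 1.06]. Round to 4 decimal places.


Step 1: Compute log-barrier.
ln values: [1.0508, 0.4055, 1.4861, 0.802, 1.4327, 0.0583]
phi = -(1.0508 + 0.4055 + 1.4861 + 0.802 + 1.4327 + 0.0583) = -5.2354
Step 2: Compute augmented objective.
t*f(x) = 8.72*12.06 = 105.1632
Total = 105.1632 - 5.2354 = 99.9278


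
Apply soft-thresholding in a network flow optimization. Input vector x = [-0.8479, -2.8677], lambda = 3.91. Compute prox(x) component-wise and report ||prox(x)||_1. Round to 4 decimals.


Soft-thresholding with lambda = 3.91:
prox(-0.8479) = sign(-0.8479)*max(|-0.8479| - 3.91, 0) = 0.0
prox(-2.8677) = sign(-2.8677)*max(|-2.8677| - 3.91, 0) = 0.0
prox(x) = [0.0, 0.0]
||prox(x)||_1 = 0.0 + 0.0 = 0.0


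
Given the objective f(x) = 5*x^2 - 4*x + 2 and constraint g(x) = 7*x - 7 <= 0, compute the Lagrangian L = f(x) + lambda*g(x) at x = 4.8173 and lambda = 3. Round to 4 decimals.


Step 1: Evaluate f(x).
f(4.8173) = 5*4.8173^2 - 4*4.8173 + 2 = 98.7627
Step 2: Evaluate g(x).
g(4.8173) = 7*4.8173 - 7 = 26.7211
Step 3: Compute Lagrangian.
L = 98.7627 + 3*26.7211 = 178.926


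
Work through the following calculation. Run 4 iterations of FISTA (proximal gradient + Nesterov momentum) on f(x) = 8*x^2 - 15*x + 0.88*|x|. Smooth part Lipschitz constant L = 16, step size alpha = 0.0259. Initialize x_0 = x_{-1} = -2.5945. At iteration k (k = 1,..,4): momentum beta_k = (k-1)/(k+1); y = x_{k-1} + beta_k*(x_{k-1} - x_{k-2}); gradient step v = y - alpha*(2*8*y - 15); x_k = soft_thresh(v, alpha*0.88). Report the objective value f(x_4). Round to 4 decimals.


FISTA on f(x) = 8*x^2 - 15*x + 0.88*|x|
L = 16, alpha = 0.0259
Iteration 1: beta = 0.0, y = -2.5945 + 0.0*(-2.5945 + 2.5945) = -2.5945
  grad(y) = -56.512, v = y - alpha*grad = -1.1308
  prox(v) = soft_thresh(-1.1308, 0.0228) = -1.108
Iteration 2: beta = 0.3333, y = -1.108 + 0.3333*(-1.108 + 2.5945) = -0.6126
  grad(y) = -24.801, v = y - alpha*grad = 0.0298
  prox(v) = soft_thresh(0.0298, 0.0228) = 0.007
Iteration 3: beta = 0.5, y = 0.007 + 0.5*(0.007 + 1.108) = 0.5645
  grad(y) = -5.9678, v = y - alpha*grad = 0.7191
  prox(v) = soft_thresh(0.7191, 0.0228) = 0.6963
Iteration 4: beta = 0.6, y = 0.6963 + 0.6*(0.6963 - 0.007) = 1.1099
  grad(y) = 2.7578, v = y - alpha*grad = 1.0384
  prox(v) = soft_thresh(1.0384, 0.0228) = 1.0156
f(x_4) = 8*1.0156^2 - 15*1.0156 + 0.88*|1.0156| = -6.0886


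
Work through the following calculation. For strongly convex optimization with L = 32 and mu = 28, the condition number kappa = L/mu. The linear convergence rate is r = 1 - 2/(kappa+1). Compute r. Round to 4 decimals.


Step 1: Compute the condition number.
kappa = L/mu = 32/28 = 1.1429
Step 2: Compute the convergence rate.
r = 1 - 2/(kappa + 1) = 1 - 2*mu/(L + mu) = (L - mu)/(L + mu) = 4/60 = 0.0667


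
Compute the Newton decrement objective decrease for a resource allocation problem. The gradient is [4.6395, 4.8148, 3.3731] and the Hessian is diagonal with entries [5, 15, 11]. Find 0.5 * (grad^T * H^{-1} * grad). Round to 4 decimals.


Step 1: H is diagonal, so H^(-1) * g = [0.9279, 0.321, 0.3066].
Step 2: g^T H^(-1) g = sum_i g_i^2 / H_ii
  = (4.6395)^2/5 + (4.8148)^2/15 + (3.3731)^2/11
  = 4.305 + 1.5455 + 1.0343 = 6.8848
Step 3: Objective decrease = 0.5 * g^T H^(-1) g = 3.4424


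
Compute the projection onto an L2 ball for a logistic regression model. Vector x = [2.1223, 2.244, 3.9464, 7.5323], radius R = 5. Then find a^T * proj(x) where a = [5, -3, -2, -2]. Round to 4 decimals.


Step 1: Compute ||x|| (intermediates to 6 decimals).
||x|| = sqrt(2.1223^2 + 2.244^2 + 3.9464^2 + 7.5323^2) = 9.047061
Step 2: Project.
Since ||x|| > R, scale = R/||x|| = 5/9.047061 = 0.552666, proj(x) = scale * x
proj(x) = [1.172923, 1.240183, 2.181041, 4.162846]
Step 3: Dot product.
a^T * proj(x) = 5*1.172923 - 3*1.240183 - 2*2.181041 - 2*4.162846 = -10.5437


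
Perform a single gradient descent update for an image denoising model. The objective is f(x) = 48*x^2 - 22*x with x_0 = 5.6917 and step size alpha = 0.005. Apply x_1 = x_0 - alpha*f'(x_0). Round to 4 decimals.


We compute the gradient at x_0 and apply the update.
f'(x) = 96*x - 22
f'(5.6917) = 96*5.6917 - 22 = 524.4032
x_1 = 5.6917 - 0.005*524.4032 = 3.0697


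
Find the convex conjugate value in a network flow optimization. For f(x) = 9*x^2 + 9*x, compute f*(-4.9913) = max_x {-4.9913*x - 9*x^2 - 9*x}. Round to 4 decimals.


f*(y) = sup_x {y*x - a*x^2 - b*x} = sup_x {(y-b)*x - a*x^2}
FOC: (y - b) - 2a*x = 0 => x* = (y - b)/(2a)
x* = (-4.9913 - 9)/(2*9) = -0.7773
f*(-4.9913) = (y-b)^2/(4a) = (-4.9913 - 9)^2/(4*9)
= 195.7565/36 = 5.4377


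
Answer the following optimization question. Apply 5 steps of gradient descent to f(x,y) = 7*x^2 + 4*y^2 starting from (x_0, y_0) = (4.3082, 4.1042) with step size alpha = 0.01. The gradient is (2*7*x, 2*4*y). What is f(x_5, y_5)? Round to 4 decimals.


Gradient descent on f(x,y) = 7*x^2 + 4*y^2.
Starting point: (4.3082, 4.1042), alpha = 0.01
Step 1: grad_x = 2*7*4.3082 = 60.3148, grad_y = 2*4*4.1042 = 32.8336
  x_1 = 4.3082 - 0.01*60.3148 = 3.7051
  y_1 = 4.1042 - 0.01*32.8336 = 3.7759
Step 2: grad_x = 2*7*3.7051 = 51.8707, grad_y = 2*4*3.7759 = 30.2069
  x_2 = 3.7051 - 0.01*51.8707 = 3.1863
  y_2 = 3.7759 - 0.01*30.2069 = 3.4738
Step 3: grad_x = 2*7*3.1863 = 44.6088, grad_y = 2*4*3.4738 = 27.7904
  x_3 = 3.1863 - 0.01*44.6088 = 2.7403
  y_3 = 3.4738 - 0.01*27.7904 = 3.1959
Step 4: grad_x = 2*7*2.7403 = 38.3636, grad_y = 2*4*3.1959 = 25.5671
  x_4 = 2.7403 - 0.01*38.3636 = 2.3566
  y_4 = 3.1959 - 0.01*25.5671 = 2.9402
Step 5: grad_x = 2*7*2.3566 = 32.9927, grad_y = 2*4*2.9402 = 23.5218
  x_5 = 2.3566 - 0.01*32.9927 = 2.0267
  y_5 = 2.9402 - 0.01*23.5218 = 2.705
f(2.0267, 2.705) = 7*2.0267^2 + 4*2.705^2 = 58.0206


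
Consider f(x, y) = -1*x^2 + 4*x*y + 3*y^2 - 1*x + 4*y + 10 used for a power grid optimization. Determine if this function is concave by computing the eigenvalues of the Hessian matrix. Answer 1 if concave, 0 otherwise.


The Hessian of f(x,y) = -1*x^2 + 4*x*y + 3*y^2 - 1*x + 4*y + 10 is:
H = [[-2, 4], [4, 6]]
Trace = -2 + 6 = 4
Determinant = -2*6 - (4)^2 = -28
Discriminant = (4)^2 - 4*-28 = 128.0
Eigenvalues: lambda_1 = -3.6569, lambda_2 = 7.6569
The function is not concave.

0


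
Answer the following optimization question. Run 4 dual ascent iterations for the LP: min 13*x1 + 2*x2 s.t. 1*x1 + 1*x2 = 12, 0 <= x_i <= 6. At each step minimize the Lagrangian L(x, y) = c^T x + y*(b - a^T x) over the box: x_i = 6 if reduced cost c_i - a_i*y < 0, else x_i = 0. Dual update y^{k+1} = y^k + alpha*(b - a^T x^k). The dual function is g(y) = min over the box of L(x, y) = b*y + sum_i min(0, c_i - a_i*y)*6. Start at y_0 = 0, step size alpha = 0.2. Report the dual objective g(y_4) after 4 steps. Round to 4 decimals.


Dual ascent for LP: min 13*x1 + 2*x2, 1*x1 + 1*x2 = 12, 0 <= x_i <= 6
Step 1: y^k = 0.0, reduced costs: (13.0, 2.0)
  x^k = (0.0, 0.0), subgradient = b - a^T x = 12.0
  y^{k+1} = 0.0 + 0.2*12.0 = 2.4
Step 2: y^k = 2.4, reduced costs: (10.6, -0.4)
  x^k = (0.0, 6.0), subgradient = b - a^T x = 6.0
  y^{k+1} = 2.4 + 0.2*6.0 = 3.6
Step 3: y^k = 3.6, reduced costs: (9.4, -1.6)
  x^k = (0.0, 6.0), subgradient = b - a^T x = 6.0
  y^{k+1} = 3.6 + 0.2*6.0 = 4.8
Step 4: y^k = 4.8, reduced costs: (8.2, -2.8)
  x^k = (0.0, 6.0), subgradient = b - a^T x = 6.0
  y^{k+1} = 4.8 + 0.2*6.0 = 6.0
Dual objective at y_4 = 6.0: reduced costs (7.0, -4.0), box minimizer x = (0.0, 6.0)
g(y_4) = b*y + (c1 - a1*y)*x1 + (c2 - a2*y)*x2 = 12*6.0 + 7.0*0.0 + (-4.0)*6.0 = 72.0 + 0.0 - 24.0 = 48.0


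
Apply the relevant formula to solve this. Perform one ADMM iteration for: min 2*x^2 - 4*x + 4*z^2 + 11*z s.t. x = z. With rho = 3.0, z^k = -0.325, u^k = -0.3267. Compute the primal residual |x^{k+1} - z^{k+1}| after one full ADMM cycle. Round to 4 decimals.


ADMM iteration with rho = 3.0, z^k = -0.325, u^k = -0.3267
Step 1: x-update.
Minimize 2*x^2 - 4*x + (3.0/2)*(x + 0.325 - 0.3267)^2
FOC: (2*2 + 3.0)*x = 4 + 3.0*(-0.325 + 0.3267)
x^{k+1} = 0.5722
Step 2: z-update.
Minimize 4*z^2 + 11*z + (3.0/2)*(0.5722 - z - 0.3267)^2
FOC: (2*4 + 3.0)*z = -11 + 3.0*(0.5722 - 0.3267)
z^{k+1} = -0.9331
Step 3: u-update.
u^{k+1} = -0.3267 + 0.5722 + 0.9331 = 1.1785
Step 4: Primal residual = |0.5722 + 0.9331| = 1.5052


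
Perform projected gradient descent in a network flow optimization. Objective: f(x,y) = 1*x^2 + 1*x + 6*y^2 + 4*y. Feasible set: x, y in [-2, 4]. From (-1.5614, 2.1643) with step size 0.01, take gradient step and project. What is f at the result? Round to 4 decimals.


Step 1: Compute gradient at (-1.5614, 2.1643).
grad_x = 2*1*-1.5614 + 1 = -2.1228
grad_y = 2*6*2.1643 + 4 = 29.9716
Step 2: Gradient step.
x_raw = -1.5614 - 0.01*-2.1228 = -1.5402
y_raw = 2.1643 - 0.01*29.9716 = 1.8646
Step 3: Project onto [-2, 4].
x_proj = clip(-1.5402) = -1.5402
y_proj = clip(1.8646) = 1.8646
Step 4: Evaluate f.
f(-1.5402, 1.8646) = 29.1503


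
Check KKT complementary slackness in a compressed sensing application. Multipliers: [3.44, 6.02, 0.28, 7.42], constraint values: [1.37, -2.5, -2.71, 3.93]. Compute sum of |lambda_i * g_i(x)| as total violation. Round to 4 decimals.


KKT complementary slackness check:
lambda_1 * g_1 = 3.44 * 1.37 = 4.7128
lambda_2 * g_2 = 6.02 * -2.5 = -15.05
lambda_3 * g_3 = 0.28 * -2.71 = -0.7588
lambda_4 * g_4 = 7.42 * 3.93 = 29.1606
Total violation = 4.7128 + 15.05 + 0.7588 + 29.1606 = 49.6822


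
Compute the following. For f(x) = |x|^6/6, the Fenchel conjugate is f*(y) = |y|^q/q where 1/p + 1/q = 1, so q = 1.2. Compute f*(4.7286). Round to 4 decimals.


The conjugate exponent q satisfies 1/p + 1/q = 1.
p = 6, so q = 6/(6 - 1) = 1.2
|y|^q = 4.7286^1.2 = 6.4518
f*(4.7286) = 6.4518 / 1.2 = 5.3765


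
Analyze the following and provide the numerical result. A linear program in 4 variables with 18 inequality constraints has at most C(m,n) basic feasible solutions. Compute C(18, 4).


Each vertex corresponds to some choice of n active constraints out of m, so the number of vertices is at most C(m, n) = m! / (n!(m-n)!).
m = 18, n = 4
Numerator: 18 * 17 * 16 * 15
Denominator: 4! = 24
C(18, 4) = 3060


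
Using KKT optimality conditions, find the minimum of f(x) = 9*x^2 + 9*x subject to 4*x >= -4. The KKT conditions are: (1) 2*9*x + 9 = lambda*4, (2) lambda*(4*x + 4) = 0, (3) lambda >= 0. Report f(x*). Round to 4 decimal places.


Step 1: Try lambda = 0 (constraint inactive).
Stationarity: 2*9*x + 9 = 0
x* = -9/(2*9) = -0.5
Check constraint: 4*-0.5 = -2.0 >= -4 -- satisfied.
Step 2: Compute optimal value.
f(x*) = 9*(-0.5)^2 + 9*(-0.5) = -2.25


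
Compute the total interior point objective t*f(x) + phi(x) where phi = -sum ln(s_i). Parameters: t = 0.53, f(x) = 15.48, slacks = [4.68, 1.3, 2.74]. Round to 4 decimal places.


Step 1: Compute log-barrier.
ln values: [1.5433, 0.2624, 1.008]
phi = -(1.5433 + 0.2624 + 1.008) = -2.8136
Step 2: Compute augmented objective.
t*f(x) = 0.53*15.48 = 8.2044
Total = 8.2044 - 2.8136 = 5.3908


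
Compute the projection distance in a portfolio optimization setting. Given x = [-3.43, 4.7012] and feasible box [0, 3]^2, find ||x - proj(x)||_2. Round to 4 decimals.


Project each component onto [0, 3].
clip(-3.43) = 0.0, clip(4.7012) = 3.0
Projection = [0.0, 3.0]
Squared diffs: [11.7649, 2.8941]
Distance = sqrt(14.659) = 3.8287


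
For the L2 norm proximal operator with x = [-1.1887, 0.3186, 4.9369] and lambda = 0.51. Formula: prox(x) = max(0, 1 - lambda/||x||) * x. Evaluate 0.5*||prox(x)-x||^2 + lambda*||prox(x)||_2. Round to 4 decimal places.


Step 1: Compute ||x||.
||x|| = 5.088
Step 2: Compute scaling factor.
scale = max(0, 1 - 0.51/5.088) = 0.8998
Step 3: prox(x) = [-1.0695, 0.2867, 4.442]
||prox(x)|| = 4.578
Step 4: Proximal objective.
0.5*||prox-x||^2 = 0.1301
lambda*||prox|| = 2.3348
Total = 2.4648


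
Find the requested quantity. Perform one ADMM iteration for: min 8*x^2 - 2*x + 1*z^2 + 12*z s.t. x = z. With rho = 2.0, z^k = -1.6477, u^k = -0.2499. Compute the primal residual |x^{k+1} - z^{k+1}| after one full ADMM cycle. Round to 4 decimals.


ADMM iteration with rho = 2.0, z^k = -1.6477, u^k = -0.2499
Step 1: x-update.
Minimize 8*x^2 - 2*x + (2.0/2)*(x + 1.6477 - 0.2499)^2
FOC: (2*8 + 2.0)*x = 2 + 2.0*(-1.6477 + 0.2499)
x^{k+1} = -0.0442
Step 2: z-update.
Minimize 1*z^2 + 12*z + (2.0/2)*(-0.0442 - z - 0.2499)^2
FOC: (2*1 + 2.0)*z = -12 + 2.0*(-0.0442 - 0.2499)
z^{k+1} = -3.1471
Step 3: u-update.
u^{k+1} = -0.2499 - 0.0442 + 3.1471 = 2.853
Step 4: Primal residual = |-0.0442 + 3.1471| = 3.1029


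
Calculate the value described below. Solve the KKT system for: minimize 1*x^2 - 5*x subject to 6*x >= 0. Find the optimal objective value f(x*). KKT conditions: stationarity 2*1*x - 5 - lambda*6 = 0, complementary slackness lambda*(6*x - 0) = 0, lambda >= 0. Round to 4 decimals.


Step 1: Try lambda = 0 (constraint inactive).
Stationarity: 2*1*x - 5 = 0
x* = 5/(2*1) = 2.5
Check constraint: 6*2.5 = 15.0 >= 0 -- satisfied.
Step 2: Compute optimal value.
f(x*) = 1*2.5^2 - 5*2.5 = -6.25


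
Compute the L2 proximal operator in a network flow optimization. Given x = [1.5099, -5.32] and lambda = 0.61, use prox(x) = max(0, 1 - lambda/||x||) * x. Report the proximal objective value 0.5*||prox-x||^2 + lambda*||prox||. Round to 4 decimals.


Step 1: Compute ||x||.
||x|| = 5.5301
Step 2: Compute scaling factor.
scale = max(0, 1 - 0.61/5.5301) = 0.8897
Step 3: prox(x) = [1.3434, -4.7332]
||prox(x)|| = 4.9201
Step 4: Proximal objective.
0.5*||prox-x||^2 = 0.1861
lambda*||prox|| = 3.0013
Total = 3.1873


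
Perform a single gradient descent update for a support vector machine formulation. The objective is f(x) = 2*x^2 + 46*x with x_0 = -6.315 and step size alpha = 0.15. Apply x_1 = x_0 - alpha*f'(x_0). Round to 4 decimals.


We compute the gradient at x_0 and apply the update.
f'(x) = 4*x + 46
f'(-6.315) = 4*-6.315 + 46 = 20.74
x_1 = -6.315 - 0.15*20.74 = -9.426


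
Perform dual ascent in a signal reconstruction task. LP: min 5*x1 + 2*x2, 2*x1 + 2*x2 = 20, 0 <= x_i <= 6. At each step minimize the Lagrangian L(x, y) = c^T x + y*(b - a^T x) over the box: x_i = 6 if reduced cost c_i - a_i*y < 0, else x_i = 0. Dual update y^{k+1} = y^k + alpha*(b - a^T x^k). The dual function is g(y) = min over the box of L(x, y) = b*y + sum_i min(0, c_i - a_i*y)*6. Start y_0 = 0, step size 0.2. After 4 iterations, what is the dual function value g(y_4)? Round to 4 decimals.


Dual ascent for LP: min 5*x1 + 2*x2, 2*x1 + 2*x2 = 20, 0 <= x_i <= 6
Step 1: y^k = 0.0, reduced costs: (5.0, 2.0)
  x^k = (0.0, 0.0), subgradient = b - a^T x = 20.0
  y^{k+1} = 0.0 + 0.2*20.0 = 4.0
Step 2: y^k = 4.0, reduced costs: (-3.0, -6.0)
  x^k = (6.0, 6.0), subgradient = b - a^T x = -4.0
  y^{k+1} = 4.0 + 0.2*-4.0 = 3.2
Step 3: y^k = 3.2, reduced costs: (-1.4, -4.4)
  x^k = (6.0, 6.0), subgradient = b - a^T x = -4.0
  y^{k+1} = 3.2 + 0.2*-4.0 = 2.4
Step 4: y^k = 2.4, reduced costs: (0.2, -2.8)
  x^k = (0.0, 6.0), subgradient = b - a^T x = 8.0
  y^{k+1} = 2.4 + 0.2*8.0 = 4.0
Dual objective at y_4 = 4.0: reduced costs (-3.0, -6.0), box minimizer x = (6.0, 6.0)
g(y_4) = b*y + (c1 - a1*y)*x1 + (c2 - a2*y)*x2 = 20*4.0 + (-3.0)*6.0 + (-6.0)*6.0 = 80.0 - 18.0 - 36.0 = 26.0


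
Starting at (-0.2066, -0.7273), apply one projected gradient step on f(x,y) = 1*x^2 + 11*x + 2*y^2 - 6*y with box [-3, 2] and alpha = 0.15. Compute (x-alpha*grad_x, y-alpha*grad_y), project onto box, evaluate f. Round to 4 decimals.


Step 1: Compute gradient at (-0.2066, -0.7273).
grad_x = 2*1*-0.2066 + 11 = 10.5868
grad_y = 2*2*-0.7273 - 6 = -8.9092
Step 2: Gradient step.
x_raw = -0.2066 - 0.15*10.5868 = -1.7946
y_raw = -0.7273 - 0.15*-8.9092 = 0.6091
Step 3: Project onto [-3, 2].
x_proj = clip(-1.7946) = -1.7946
y_proj = clip(0.6091) = 0.6091
Step 4: Evaluate f.
f(-1.7946, 0.6091) = -19.4327


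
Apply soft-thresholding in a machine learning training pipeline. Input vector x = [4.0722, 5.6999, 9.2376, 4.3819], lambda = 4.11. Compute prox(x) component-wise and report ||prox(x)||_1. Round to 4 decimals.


Soft-thresholding with lambda = 4.11:
prox(4.0722) = sign(4.0722)*max(|4.0722| - 4.11, 0) = 0.0
prox(5.6999) = sign(5.6999)*max(|5.6999| - 4.11, 0) = 1.5899
prox(9.2376) = sign(9.2376)*max(|9.2376| - 4.11, 0) = 5.1276
prox(4.3819) = sign(4.3819)*max(|4.3819| - 4.11, 0) = 0.2719
prox(x) = [0.0, 1.5899, 5.1276, 0.2719]
||prox(x)||_1 = 0.0 + 1.5899 + 5.1276 + 0.2719 = 6.9894


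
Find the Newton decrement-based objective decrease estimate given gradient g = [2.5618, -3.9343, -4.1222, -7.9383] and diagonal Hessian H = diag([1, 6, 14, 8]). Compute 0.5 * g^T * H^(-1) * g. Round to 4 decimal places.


Step 1: H is diagonal, so H^(-1) * g = [2.5618, -0.6557, -0.2944, -0.9923].
Step 2: g^T H^(-1) g = sum_i g_i^2 / H_ii
  = (2.5618)^2/1 + (-3.9343)^2/6 + (-4.1222)^2/14 + (-7.9383)^2/8
  = 6.5628 + 2.5798 + 1.2138 + 7.8771 = 18.2334
Step 3: Objective decrease = 0.5 * g^T H^(-1) g = 9.1167


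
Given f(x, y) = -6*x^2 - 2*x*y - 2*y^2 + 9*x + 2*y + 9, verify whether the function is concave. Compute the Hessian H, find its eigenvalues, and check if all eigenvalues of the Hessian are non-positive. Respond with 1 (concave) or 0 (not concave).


The Hessian of f(x,y) = -6*x^2 - 2*x*y - 2*y^2 + 9*x + 2*y + 9 is:
H = [[-12, -2], [-2, -4]]
Trace = -12 - 4 = -16
Determinant = -12*-4 - (-2)^2 = 44
Discriminant = (-16)^2 - 4*44 = 80.0
Eigenvalues: lambda_1 = -12.4721, lambda_2 = -3.5279
The function is concave.

1


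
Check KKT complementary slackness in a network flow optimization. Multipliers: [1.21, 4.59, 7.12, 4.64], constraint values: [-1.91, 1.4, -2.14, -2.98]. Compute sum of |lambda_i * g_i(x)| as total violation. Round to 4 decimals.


KKT complementary slackness check:
lambda_1 * g_1 = 1.21 * -1.91 = -2.3111
lambda_2 * g_2 = 4.59 * 1.4 = 6.426
lambda_3 * g_3 = 7.12 * -2.14 = -15.2368
lambda_4 * g_4 = 4.64 * -2.98 = -13.8272
Total violation = 2.3111 + 6.426 + 15.2368 + 13.8272 = 37.8011


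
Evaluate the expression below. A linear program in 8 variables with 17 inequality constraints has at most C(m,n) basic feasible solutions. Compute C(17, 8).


Each vertex corresponds to some choice of n active constraints out of m, so the number of vertices is at most C(m, n) = m! / (n!(m-n)!).
m = 17, n = 8
Numerator: 17 * 16 * 15 * 14 * 13 * 12 * 11 * 10
Denominator: 8! = 40320
C(17, 8) = 24310


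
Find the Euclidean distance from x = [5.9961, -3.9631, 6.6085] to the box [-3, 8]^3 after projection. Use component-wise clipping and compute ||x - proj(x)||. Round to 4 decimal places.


Project each component onto [-3, 8].
clip(5.9961) = 5.9961, clip(-3.9631) = -3.0, clip(6.6085) = 6.6085
Projection = [5.9961, -3.0, 6.6085]
Squared diffs: [0.0, 0.9276, 0.0]
Distance = sqrt(0.9276) = 0.9631


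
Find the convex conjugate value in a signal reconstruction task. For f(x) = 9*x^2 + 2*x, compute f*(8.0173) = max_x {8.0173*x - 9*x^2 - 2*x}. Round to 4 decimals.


f*(y) = sup_x {y*x - a*x^2 - b*x} = sup_x {(y-b)*x - a*x^2}
FOC: (y - b) - 2a*x = 0 => x* = (y - b)/(2a)
x* = (8.0173 - 2)/(2*9) = 0.3343
f*(8.0173) = (y-b)^2/(4a) = (8.0173 - 2)^2/(4*9)
= 36.2079/36 = 1.0058


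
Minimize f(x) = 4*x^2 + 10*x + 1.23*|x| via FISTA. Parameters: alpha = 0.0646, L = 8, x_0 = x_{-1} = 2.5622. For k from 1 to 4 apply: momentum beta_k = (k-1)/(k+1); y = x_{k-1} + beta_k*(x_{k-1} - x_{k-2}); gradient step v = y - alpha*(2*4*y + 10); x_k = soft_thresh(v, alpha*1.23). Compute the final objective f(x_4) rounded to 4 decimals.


FISTA on f(x) = 4*x^2 + 10*x + 1.23*|x|
L = 8, alpha = 0.0646
Iteration 1: beta = 0.0, y = 2.5622 + 0.0*(2.5622 - 2.5622) = 2.5622
  grad(y) = 30.4976, v = y - alpha*grad = 0.5921
  prox(v) = soft_thresh(0.5921, 0.0795) = 0.5126
Iteration 2: beta = 0.3333, y = 0.5126 + 0.3333*(0.5126 - 2.5622) = -0.1706
  grad(y) = 8.6352, v = y - alpha*grad = -0.7284
  prox(v) = soft_thresh(-0.7284, 0.0795) = -0.649
Iteration 3: beta = 0.5, y = -0.649 + 0.5*(-0.649 - 0.5126) = -1.2298
  grad(y) = 0.1619, v = y - alpha*grad = -1.2402
  prox(v) = soft_thresh(-1.2402, 0.0795) = -1.1608
Iteration 4: beta = 0.6, y = -1.1608 + 0.6*(-1.1608 + 0.649) = -1.4678
  grad(y) = -1.7427, v = y - alpha*grad = -1.3553
  prox(v) = soft_thresh(-1.3553, 0.0795) = -1.2758
f(x_4) = 4*(-1.2758)^2 + 10*(-1.2758) + 1.23*|-1.2758| = -4.6781
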